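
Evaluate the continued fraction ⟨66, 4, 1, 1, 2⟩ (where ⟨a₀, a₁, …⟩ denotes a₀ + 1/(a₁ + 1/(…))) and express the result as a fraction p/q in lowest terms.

1523/23

Build up convergents one term at a time:
a_0 = 66: 66/1
a_1 = 4: 265/4
a_2 = 1: 331/5
a_3 = 1: 596/9
a_4 = 2: 1523/23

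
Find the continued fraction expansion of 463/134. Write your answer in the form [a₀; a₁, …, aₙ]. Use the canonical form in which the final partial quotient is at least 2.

[3; 2, 5, 12]

Apply division with remainder until the remainder is 0:
463 = 3·134 + 61, so a_0 = 3
134 = 2·61 + 12, so a_1 = 2
61 = 5·12 + 1, so a_2 = 5
12 = 12·1 + 0, so a_3 = 12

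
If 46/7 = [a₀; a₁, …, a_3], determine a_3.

3

⌊46/7⌋ = 6, remainder 4
⌊7/4⌋ = 1, remainder 3
⌊4/3⌋ = 1, remainder 1
⌊3/1⌋ = 3, remainder 0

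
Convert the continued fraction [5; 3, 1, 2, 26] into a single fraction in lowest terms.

a_0 = 5: 5/1
a_1 = 3: 16/3
a_2 = 1: 21/4
a_3 = 2: 58/11
a_4 = 26: 1529/290

1529/290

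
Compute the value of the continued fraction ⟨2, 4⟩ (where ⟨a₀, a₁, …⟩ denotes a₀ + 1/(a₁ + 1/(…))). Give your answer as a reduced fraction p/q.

9/4

a_0 = 2: 2/1
a_1 = 4: 9/4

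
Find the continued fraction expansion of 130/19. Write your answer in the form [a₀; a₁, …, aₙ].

[6; 1, 5, 3]

Apply division with remainder until the remainder is 0:
130 = 6·19 + 16, so a_0 = 6
19 = 1·16 + 3, so a_1 = 1
16 = 5·3 + 1, so a_2 = 5
3 = 3·1 + 0, so a_3 = 3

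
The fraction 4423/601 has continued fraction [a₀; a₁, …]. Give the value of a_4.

1

4423 = 7·601 + 216, so a_0 = 7
601 = 2·216 + 169, so a_1 = 2
216 = 1·169 + 47, so a_2 = 1
169 = 3·47 + 28, so a_3 = 3
47 = 1·28 + 19, so a_4 = 1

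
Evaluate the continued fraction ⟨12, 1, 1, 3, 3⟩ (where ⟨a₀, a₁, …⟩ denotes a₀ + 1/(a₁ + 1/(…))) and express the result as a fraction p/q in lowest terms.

289/23

Start with 3.
3 + 1/(3/1) = 3 + 1/3 = 10/3
1 + 1/(10/3) = 1 + 3/10 = 13/10
1 + 1/(13/10) = 1 + 10/13 = 23/13
12 + 1/(23/13) = 12 + 13/23 = 289/23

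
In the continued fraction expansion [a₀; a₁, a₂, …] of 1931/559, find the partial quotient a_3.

1

⌊1931/559⌋ = 3, remainder 254
⌊559/254⌋ = 2, remainder 51
⌊254/51⌋ = 4, remainder 50
⌊51/50⌋ = 1, remainder 1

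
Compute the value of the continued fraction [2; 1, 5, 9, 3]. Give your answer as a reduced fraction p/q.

485/171

Collapse the nested fraction from the inside out:
Start with 3.
9 + 1/(3/1) = 9 + 1/3 = 28/3
5 + 1/(28/3) = 5 + 3/28 = 143/28
1 + 1/(143/28) = 1 + 28/143 = 171/143
2 + 1/(171/143) = 2 + 143/171 = 485/171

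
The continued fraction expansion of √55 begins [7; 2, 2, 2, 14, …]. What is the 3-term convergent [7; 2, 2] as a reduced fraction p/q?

Work from the innermost term outward:
Start with 2.
2 + 1/(2/1) = 2 + 1/2 = 5/2
7 + 1/(5/2) = 7 + 2/5 = 37/5

37/5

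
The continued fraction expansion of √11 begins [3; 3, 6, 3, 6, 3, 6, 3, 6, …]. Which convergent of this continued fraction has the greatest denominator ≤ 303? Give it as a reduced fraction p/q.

199/60

a_0 = 3: 3/1  (≤ bound)
a_1 = 3: 10/3  (≤ bound)
a_2 = 6: 63/19  (≤ bound)
a_3 = 3: 199/60  (≤ bound)
a_4 = 6: 1257/379  (> 303, stop)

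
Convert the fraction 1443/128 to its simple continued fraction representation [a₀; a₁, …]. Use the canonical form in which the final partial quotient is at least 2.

[11; 3, 1, 1, 1, 11]

⌊1443/128⌋ = 11, remainder 35
⌊128/35⌋ = 3, remainder 23
⌊35/23⌋ = 1, remainder 12
⌊23/12⌋ = 1, remainder 11
⌊12/11⌋ = 1, remainder 1
⌊11/1⌋ = 11, remainder 0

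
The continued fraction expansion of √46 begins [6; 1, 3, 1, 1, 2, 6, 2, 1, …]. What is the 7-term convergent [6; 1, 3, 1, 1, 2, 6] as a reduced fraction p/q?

997/147

Collapse the nested fraction from the inside out:
Start with 6.
2 + 1/(6/1) = 2 + 1/6 = 13/6
1 + 1/(13/6) = 1 + 6/13 = 19/13
1 + 1/(19/13) = 1 + 13/19 = 32/19
3 + 1/(32/19) = 3 + 19/32 = 115/32
1 + 1/(115/32) = 1 + 32/115 = 147/115
6 + 1/(147/115) = 6 + 115/147 = 997/147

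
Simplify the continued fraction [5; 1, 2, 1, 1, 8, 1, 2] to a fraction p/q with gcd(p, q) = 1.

a_0 = 5: 5/1
a_1 = 1: 6/1
a_2 = 2: 17/3
a_3 = 1: 23/4
a_4 = 1: 40/7
a_5 = 8: 343/60
a_6 = 1: 383/67
a_7 = 2: 1109/194

1109/194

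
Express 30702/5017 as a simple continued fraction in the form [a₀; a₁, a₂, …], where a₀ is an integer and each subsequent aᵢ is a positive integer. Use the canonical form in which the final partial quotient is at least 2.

⌊30702/5017⌋ = 6, remainder 600
⌊5017/600⌋ = 8, remainder 217
⌊600/217⌋ = 2, remainder 166
⌊217/166⌋ = 1, remainder 51
⌊166/51⌋ = 3, remainder 13
⌊51/13⌋ = 3, remainder 12
⌊13/12⌋ = 1, remainder 1
⌊12/1⌋ = 12, remainder 0

[6; 8, 2, 1, 3, 3, 1, 12]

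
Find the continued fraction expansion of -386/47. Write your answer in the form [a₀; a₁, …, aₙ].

[-9; 1, 3, 1, 2, 3]

⌊-386/47⌋ = -9, remainder 37
⌊47/37⌋ = 1, remainder 10
⌊37/10⌋ = 3, remainder 7
⌊10/7⌋ = 1, remainder 3
⌊7/3⌋ = 2, remainder 1
⌊3/1⌋ = 3, remainder 0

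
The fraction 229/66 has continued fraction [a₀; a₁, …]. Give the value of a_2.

⌊229/66⌋ = 3, remainder 31
⌊66/31⌋ = 2, remainder 4
⌊31/4⌋ = 7, remainder 3

7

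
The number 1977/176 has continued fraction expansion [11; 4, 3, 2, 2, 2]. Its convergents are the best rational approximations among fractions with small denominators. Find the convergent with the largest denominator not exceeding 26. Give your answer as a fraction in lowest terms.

146/13

a_0 = 11: 11/1  (≤ bound)
a_1 = 4: 45/4  (≤ bound)
a_2 = 3: 146/13  (≤ bound)
a_3 = 2: 337/30  (> 26, stop)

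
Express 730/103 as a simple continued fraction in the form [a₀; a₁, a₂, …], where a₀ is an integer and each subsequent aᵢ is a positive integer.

[7; 11, 2, 4]

730 = 7·103 + 9, so a_0 = 7
103 = 11·9 + 4, so a_1 = 11
9 = 2·4 + 1, so a_2 = 2
4 = 4·1 + 0, so a_3 = 4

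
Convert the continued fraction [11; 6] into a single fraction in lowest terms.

Use the convergent recurrence hₖ = aₖ·hₖ₋₁ + hₖ₋₂ (and likewise for the denominators kₖ):
a_0 = 11: 11/1
a_1 = 6: 67/6

67/6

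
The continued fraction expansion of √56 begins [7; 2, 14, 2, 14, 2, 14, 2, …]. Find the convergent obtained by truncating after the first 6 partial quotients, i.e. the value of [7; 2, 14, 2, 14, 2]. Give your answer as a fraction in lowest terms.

13455/1798

Start with 2.
14 + 1/(2/1) = 14 + 1/2 = 29/2
2 + 1/(29/2) = 2 + 2/29 = 60/29
14 + 1/(60/29) = 14 + 29/60 = 869/60
2 + 1/(869/60) = 2 + 60/869 = 1798/869
7 + 1/(1798/869) = 7 + 869/1798 = 13455/1798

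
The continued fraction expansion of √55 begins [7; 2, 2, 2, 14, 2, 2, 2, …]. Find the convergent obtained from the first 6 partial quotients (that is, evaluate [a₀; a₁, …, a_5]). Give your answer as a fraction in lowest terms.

a_0 = 7: 7/1
a_1 = 2: 15/2
a_2 = 2: 37/5
a_3 = 2: 89/12
a_4 = 14: 1283/173
a_5 = 2: 2655/358

2655/358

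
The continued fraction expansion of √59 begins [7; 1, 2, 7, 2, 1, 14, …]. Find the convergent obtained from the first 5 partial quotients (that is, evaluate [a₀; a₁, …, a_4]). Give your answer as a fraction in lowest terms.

361/47

Start with 2.
7 + 1/(2/1) = 7 + 1/2 = 15/2
2 + 1/(15/2) = 2 + 2/15 = 32/15
1 + 1/(32/15) = 1 + 15/32 = 47/32
7 + 1/(47/32) = 7 + 32/47 = 361/47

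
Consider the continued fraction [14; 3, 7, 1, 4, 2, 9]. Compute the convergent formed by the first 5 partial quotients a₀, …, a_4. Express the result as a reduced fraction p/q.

Use the convergent recurrence hₖ = aₖ·hₖ₋₁ + hₖ₋₂ (and likewise for the denominators kₖ):
a_0 = 14: 14/1
a_1 = 3: 43/3
a_2 = 7: 315/22
a_3 = 1: 358/25
a_4 = 4: 1747/122

1747/122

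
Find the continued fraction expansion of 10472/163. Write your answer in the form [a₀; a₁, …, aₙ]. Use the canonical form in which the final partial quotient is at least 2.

[64; 4, 13, 3]

Repeatedly divide and take the remainder:
10472 = 64·163 + 40, so a_0 = 64
163 = 4·40 + 3, so a_1 = 4
40 = 13·3 + 1, so a_2 = 13
3 = 3·1 + 0, so a_3 = 3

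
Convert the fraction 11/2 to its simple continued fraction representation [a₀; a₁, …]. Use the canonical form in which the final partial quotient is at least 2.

[5; 2]

Apply division with remainder until the remainder is 0:
11 = 5·2 + 1, so a_0 = 5
2 = 2·1 + 0, so a_1 = 2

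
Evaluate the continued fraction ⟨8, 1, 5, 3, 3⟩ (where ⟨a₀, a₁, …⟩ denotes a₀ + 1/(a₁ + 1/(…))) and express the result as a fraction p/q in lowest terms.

a_0 = 8: 8/1
a_1 = 1: 9/1
a_2 = 5: 53/6
a_3 = 3: 168/19
a_4 = 3: 557/63

557/63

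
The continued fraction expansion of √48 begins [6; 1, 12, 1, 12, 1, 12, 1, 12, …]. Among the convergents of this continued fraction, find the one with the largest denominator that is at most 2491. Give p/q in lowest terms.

1351/195

List convergents until the denominator exceeds the bound:
a_0 = 6: 6/1  (≤ bound)
a_1 = 1: 7/1  (≤ bound)
a_2 = 12: 90/13  (≤ bound)
a_3 = 1: 97/14  (≤ bound)
a_4 = 12: 1254/181  (≤ bound)
a_5 = 1: 1351/195  (≤ bound)
a_6 = 12: 17466/2521  (> 2491, stop)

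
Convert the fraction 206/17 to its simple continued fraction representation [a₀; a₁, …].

206 = 12·17 + 2, so a_0 = 12
17 = 8·2 + 1, so a_1 = 8
2 = 2·1 + 0, so a_2 = 2

[12; 8, 2]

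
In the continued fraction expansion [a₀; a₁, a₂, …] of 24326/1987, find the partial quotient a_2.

24326 ÷ 1987 → quotient 12, remainder 482
1987 ÷ 482 → quotient 4, remainder 59
482 ÷ 59 → quotient 8, remainder 10

8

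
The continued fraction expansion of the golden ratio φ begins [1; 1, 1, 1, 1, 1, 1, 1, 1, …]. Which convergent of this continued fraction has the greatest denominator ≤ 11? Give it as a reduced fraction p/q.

List convergents until the denominator exceeds the bound:
a_0 = 1: 1/1  (≤ bound)
a_1 = 1: 2/1  (≤ bound)
a_2 = 1: 3/2  (≤ bound)
a_3 = 1: 5/3  (≤ bound)
a_4 = 1: 8/5  (≤ bound)
a_5 = 1: 13/8  (≤ bound)
a_6 = 1: 21/13  (> 11, stop)

13/8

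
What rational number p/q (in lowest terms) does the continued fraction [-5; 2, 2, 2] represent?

Start with 2.
2 + 1/(2/1) = 2 + 1/2 = 5/2
2 + 1/(5/2) = 2 + 2/5 = 12/5
-5 + 1/(12/5) = -5 + 5/12 = -55/12

-55/12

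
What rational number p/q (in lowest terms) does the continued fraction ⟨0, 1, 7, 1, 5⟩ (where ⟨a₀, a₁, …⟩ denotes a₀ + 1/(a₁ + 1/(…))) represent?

Start with 5.
1 + 1/(5/1) = 1 + 1/5 = 6/5
7 + 1/(6/5) = 7 + 5/6 = 47/6
1 + 1/(47/6) = 1 + 6/47 = 53/47
0 + 1/(53/47) = 0 + 47/53 = 47/53

47/53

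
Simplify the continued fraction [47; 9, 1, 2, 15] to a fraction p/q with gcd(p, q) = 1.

20961/445

Start with 15.
2 + 1/(15/1) = 2 + 1/15 = 31/15
1 + 1/(31/15) = 1 + 15/31 = 46/31
9 + 1/(46/31) = 9 + 31/46 = 445/46
47 + 1/(445/46) = 47 + 46/445 = 20961/445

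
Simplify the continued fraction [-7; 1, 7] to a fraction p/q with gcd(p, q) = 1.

-49/8

Start with 7.
1 + 1/(7/1) = 1 + 1/7 = 8/7
-7 + 1/(8/7) = -7 + 7/8 = -49/8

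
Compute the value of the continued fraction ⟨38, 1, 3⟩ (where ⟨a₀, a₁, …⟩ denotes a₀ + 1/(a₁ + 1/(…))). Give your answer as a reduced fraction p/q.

Start with 3.
1 + 1/(3/1) = 1 + 1/3 = 4/3
38 + 1/(4/3) = 38 + 3/4 = 155/4

155/4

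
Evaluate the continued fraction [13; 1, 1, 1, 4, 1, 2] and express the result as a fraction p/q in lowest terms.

655/48

Start with 2.
1 + 1/(2/1) = 1 + 1/2 = 3/2
4 + 1/(3/2) = 4 + 2/3 = 14/3
1 + 1/(14/3) = 1 + 3/14 = 17/14
1 + 1/(17/14) = 1 + 14/17 = 31/17
1 + 1/(31/17) = 1 + 17/31 = 48/31
13 + 1/(48/31) = 13 + 31/48 = 655/48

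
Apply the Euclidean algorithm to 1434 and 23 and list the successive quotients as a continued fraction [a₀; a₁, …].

1434 = 62·23 + 8, so a_0 = 62
23 = 2·8 + 7, so a_1 = 2
8 = 1·7 + 1, so a_2 = 1
7 = 7·1 + 0, so a_3 = 7

[62; 2, 1, 7]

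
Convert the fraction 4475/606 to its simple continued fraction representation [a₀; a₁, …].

[7; 2, 1, 1, 1, 1, 46]

Run the Euclidean algorithm, recording each quotient:
4475 = 7·606 + 233, so a_0 = 7
606 = 2·233 + 140, so a_1 = 2
233 = 1·140 + 93, so a_2 = 1
140 = 1·93 + 47, so a_3 = 1
93 = 1·47 + 46, so a_4 = 1
47 = 1·46 + 1, so a_5 = 1
46 = 46·1 + 0, so a_6 = 46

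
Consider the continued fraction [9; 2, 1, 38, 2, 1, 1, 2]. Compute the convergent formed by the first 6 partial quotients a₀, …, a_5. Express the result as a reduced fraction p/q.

Use the convergent recurrence hₖ = aₖ·hₖ₋₁ + hₖ₋₂ (and likewise for the denominators kₖ):
a_0 = 9: 9/1
a_1 = 2: 19/2
a_2 = 1: 28/3
a_3 = 38: 1083/116
a_4 = 2: 2194/235
a_5 = 1: 3277/351

3277/351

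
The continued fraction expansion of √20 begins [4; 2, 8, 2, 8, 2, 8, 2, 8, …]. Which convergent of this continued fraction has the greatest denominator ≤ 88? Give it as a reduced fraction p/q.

161/36

List convergents until the denominator exceeds the bound:
a_0 = 4: 4/1  (≤ bound)
a_1 = 2: 9/2  (≤ bound)
a_2 = 8: 76/17  (≤ bound)
a_3 = 2: 161/36  (≤ bound)
a_4 = 8: 1364/305  (> 88, stop)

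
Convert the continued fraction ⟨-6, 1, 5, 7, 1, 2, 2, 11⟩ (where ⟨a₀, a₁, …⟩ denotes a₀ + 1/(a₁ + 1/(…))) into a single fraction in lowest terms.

Starting at the tail and folding back:
Start with 11.
2 + 1/(11/1) = 2 + 1/11 = 23/11
2 + 1/(23/11) = 2 + 11/23 = 57/23
1 + 1/(57/23) = 1 + 23/57 = 80/57
7 + 1/(80/57) = 7 + 57/80 = 617/80
5 + 1/(617/80) = 5 + 80/617 = 3165/617
1 + 1/(3165/617) = 1 + 617/3165 = 3782/3165
-6 + 1/(3782/3165) = -6 + 3165/3782 = -19527/3782

-19527/3782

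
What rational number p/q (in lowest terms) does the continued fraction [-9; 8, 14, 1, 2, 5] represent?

a_0 = -9: -9/1
a_1 = 8: -71/8
a_2 = 14: -1003/113
a_3 = 1: -1074/121
a_4 = 2: -3151/355
a_5 = 5: -16829/1896

-16829/1896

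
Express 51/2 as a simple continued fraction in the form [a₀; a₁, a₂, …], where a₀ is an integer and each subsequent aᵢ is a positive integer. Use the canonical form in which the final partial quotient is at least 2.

[25; 2]

51 = 25·2 + 1, so a_0 = 25
2 = 2·1 + 0, so a_1 = 2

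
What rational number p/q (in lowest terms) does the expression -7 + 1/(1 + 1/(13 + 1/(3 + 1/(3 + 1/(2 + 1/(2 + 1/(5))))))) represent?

-26307/4334

Start with 5.
2 + 1/(5/1) = 2 + 1/5 = 11/5
2 + 1/(11/5) = 2 + 5/11 = 27/11
3 + 1/(27/11) = 3 + 11/27 = 92/27
3 + 1/(92/27) = 3 + 27/92 = 303/92
13 + 1/(303/92) = 13 + 92/303 = 4031/303
1 + 1/(4031/303) = 1 + 303/4031 = 4334/4031
-7 + 1/(4334/4031) = -7 + 4031/4334 = -26307/4334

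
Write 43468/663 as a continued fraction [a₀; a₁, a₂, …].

43468 = 65·663 + 373, so a_0 = 65
663 = 1·373 + 290, so a_1 = 1
373 = 1·290 + 83, so a_2 = 1
290 = 3·83 + 41, so a_3 = 3
83 = 2·41 + 1, so a_4 = 2
41 = 41·1 + 0, so a_5 = 41

[65; 1, 1, 3, 2, 41]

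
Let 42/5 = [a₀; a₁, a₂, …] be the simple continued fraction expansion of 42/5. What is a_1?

Apply division with remainder until the remainder is 0:
42 ÷ 5 → quotient 8, remainder 2
5 ÷ 2 → quotient 2, remainder 1

2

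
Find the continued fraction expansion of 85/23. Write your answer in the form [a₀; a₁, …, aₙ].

⌊85/23⌋ = 3, remainder 16
⌊23/16⌋ = 1, remainder 7
⌊16/7⌋ = 2, remainder 2
⌊7/2⌋ = 3, remainder 1
⌊2/1⌋ = 2, remainder 0

[3; 1, 2, 3, 2]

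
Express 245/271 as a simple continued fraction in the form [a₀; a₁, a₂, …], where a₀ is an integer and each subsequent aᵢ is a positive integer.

⌊245/271⌋ = 0, remainder 245
⌊271/245⌋ = 1, remainder 26
⌊245/26⌋ = 9, remainder 11
⌊26/11⌋ = 2, remainder 4
⌊11/4⌋ = 2, remainder 3
⌊4/3⌋ = 1, remainder 1
⌊3/1⌋ = 3, remainder 0

[0; 1, 9, 2, 2, 1, 3]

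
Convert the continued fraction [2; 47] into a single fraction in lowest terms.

95/47

Starting at the tail and folding back:
Start with 47.
2 + 1/(47/1) = 2 + 1/47 = 95/47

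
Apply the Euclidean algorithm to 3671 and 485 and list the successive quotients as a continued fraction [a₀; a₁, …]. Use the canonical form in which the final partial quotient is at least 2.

Repeatedly divide and take the remainder:
⌊3671/485⌋ = 7, remainder 276
⌊485/276⌋ = 1, remainder 209
⌊276/209⌋ = 1, remainder 67
⌊209/67⌋ = 3, remainder 8
⌊67/8⌋ = 8, remainder 3
⌊8/3⌋ = 2, remainder 2
⌊3/2⌋ = 1, remainder 1
⌊2/1⌋ = 2, remainder 0

[7; 1, 1, 3, 8, 2, 1, 2]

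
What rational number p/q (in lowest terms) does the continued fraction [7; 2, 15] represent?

Use the convergent recurrence hₖ = aₖ·hₖ₋₁ + hₖ₋₂ (and likewise for the denominators kₖ):
a_0 = 7: 7/1
a_1 = 2: 15/2
a_2 = 15: 232/31

232/31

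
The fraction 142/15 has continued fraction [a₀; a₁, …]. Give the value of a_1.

2

Apply division with remainder until the remainder is 0:
142 ÷ 15 → quotient 9, remainder 7
15 ÷ 7 → quotient 2, remainder 1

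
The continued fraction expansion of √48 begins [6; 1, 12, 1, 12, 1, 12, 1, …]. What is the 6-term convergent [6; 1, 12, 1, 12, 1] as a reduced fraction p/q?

Use the convergent recurrence hₖ = aₖ·hₖ₋₁ + hₖ₋₂ (and likewise for the denominators kₖ):
a_0 = 6: 6/1
a_1 = 1: 7/1
a_2 = 12: 90/13
a_3 = 1: 97/14
a_4 = 12: 1254/181
a_5 = 1: 1351/195

1351/195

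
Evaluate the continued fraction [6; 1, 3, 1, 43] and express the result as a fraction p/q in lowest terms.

Work from the innermost term outward:
Start with 43.
1 + 1/(43/1) = 1 + 1/43 = 44/43
3 + 1/(44/43) = 3 + 43/44 = 175/44
1 + 1/(175/44) = 1 + 44/175 = 219/175
6 + 1/(219/175) = 6 + 175/219 = 1489/219

1489/219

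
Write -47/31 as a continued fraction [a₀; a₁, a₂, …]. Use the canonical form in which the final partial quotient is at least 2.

-47 ÷ 31 → quotient -2, remainder 15
31 ÷ 15 → quotient 2, remainder 1
15 ÷ 1 → quotient 15, remainder 0

[-2; 2, 15]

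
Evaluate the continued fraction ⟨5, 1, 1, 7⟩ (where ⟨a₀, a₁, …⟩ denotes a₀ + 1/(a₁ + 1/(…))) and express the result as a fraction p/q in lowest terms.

Use the convergent recurrence hₖ = aₖ·hₖ₋₁ + hₖ₋₂ (and likewise for the denominators kₖ):
a_0 = 5: 5/1
a_1 = 1: 6/1
a_2 = 1: 11/2
a_3 = 7: 83/15

83/15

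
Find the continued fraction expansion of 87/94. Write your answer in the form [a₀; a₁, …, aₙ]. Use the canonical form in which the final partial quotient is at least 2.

87 ÷ 94 → quotient 0, remainder 87
94 ÷ 87 → quotient 1, remainder 7
87 ÷ 7 → quotient 12, remainder 3
7 ÷ 3 → quotient 2, remainder 1
3 ÷ 1 → quotient 3, remainder 0

[0; 1, 12, 2, 3]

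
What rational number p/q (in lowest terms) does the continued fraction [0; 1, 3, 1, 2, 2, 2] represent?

63/80

a_0 = 0: 0/1
a_1 = 1: 1/1
a_2 = 3: 3/4
a_3 = 1: 4/5
a_4 = 2: 11/14
a_5 = 2: 26/33
a_6 = 2: 63/80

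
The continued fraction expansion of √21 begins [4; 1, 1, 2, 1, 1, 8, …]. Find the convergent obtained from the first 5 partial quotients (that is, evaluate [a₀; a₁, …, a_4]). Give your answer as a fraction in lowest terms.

Build up convergents one term at a time:
a_0 = 4: 4/1
a_1 = 1: 5/1
a_2 = 1: 9/2
a_3 = 2: 23/5
a_4 = 1: 32/7

32/7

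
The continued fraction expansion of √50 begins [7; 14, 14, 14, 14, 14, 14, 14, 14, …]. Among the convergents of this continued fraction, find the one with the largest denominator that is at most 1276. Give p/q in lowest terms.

a_0 = 7: 7/1  (≤ bound)
a_1 = 14: 99/14  (≤ bound)
a_2 = 14: 1393/197  (≤ bound)
a_3 = 14: 19601/2772  (> 1276, stop)

1393/197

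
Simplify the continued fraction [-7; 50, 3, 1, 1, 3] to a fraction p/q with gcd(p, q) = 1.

Build up convergents one term at a time:
a_0 = -7: -7/1
a_1 = 50: -349/50
a_2 = 3: -1054/151
a_3 = 1: -1403/201
a_4 = 1: -2457/352
a_5 = 3: -8774/1257

-8774/1257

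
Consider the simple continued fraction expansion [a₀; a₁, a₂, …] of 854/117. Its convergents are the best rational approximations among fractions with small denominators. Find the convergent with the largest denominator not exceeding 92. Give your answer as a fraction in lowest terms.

73/10

a_0 = 7: 7/1  (≤ bound)
a_1 = 3: 22/3  (≤ bound)
a_2 = 2: 51/7  (≤ bound)
a_3 = 1: 73/10  (≤ bound)
a_4 = 11: 854/117  (> 92, stop)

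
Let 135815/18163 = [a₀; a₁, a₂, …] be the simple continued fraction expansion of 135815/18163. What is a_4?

1

Apply division with remainder until the remainder is 0:
135815 ÷ 18163 → quotient 7, remainder 8674
18163 ÷ 8674 → quotient 2, remainder 815
8674 ÷ 815 → quotient 10, remainder 524
815 ÷ 524 → quotient 1, remainder 291
524 ÷ 291 → quotient 1, remainder 233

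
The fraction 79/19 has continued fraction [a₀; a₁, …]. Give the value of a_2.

Repeatedly divide and take the remainder:
⌊79/19⌋ = 4, remainder 3
⌊19/3⌋ = 6, remainder 1
⌊3/1⌋ = 3, remainder 0

3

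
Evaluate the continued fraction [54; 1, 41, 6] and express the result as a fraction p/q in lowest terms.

Start with 6.
41 + 1/(6/1) = 41 + 1/6 = 247/6
1 + 1/(247/6) = 1 + 6/247 = 253/247
54 + 1/(253/247) = 54 + 247/253 = 13909/253

13909/253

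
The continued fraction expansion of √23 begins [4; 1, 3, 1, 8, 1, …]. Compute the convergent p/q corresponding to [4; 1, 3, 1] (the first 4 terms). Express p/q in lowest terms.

24/5

Use the convergent recurrence hₖ = aₖ·hₖ₋₁ + hₖ₋₂ (and likewise for the denominators kₖ):
a_0 = 4: 4/1
a_1 = 1: 5/1
a_2 = 3: 19/4
a_3 = 1: 24/5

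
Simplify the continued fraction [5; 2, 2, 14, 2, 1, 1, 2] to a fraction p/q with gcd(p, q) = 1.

Collapse the nested fraction from the inside out:
Start with 2.
1 + 1/(2/1) = 1 + 1/2 = 3/2
1 + 1/(3/2) = 1 + 2/3 = 5/3
2 + 1/(5/3) = 2 + 3/5 = 13/5
14 + 1/(13/5) = 14 + 5/13 = 187/13
2 + 1/(187/13) = 2 + 13/187 = 387/187
2 + 1/(387/187) = 2 + 187/387 = 961/387
5 + 1/(961/387) = 5 + 387/961 = 5192/961

5192/961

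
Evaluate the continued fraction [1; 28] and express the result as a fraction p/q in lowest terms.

29/28

Work from the innermost term outward:
Start with 28.
1 + 1/(28/1) = 1 + 1/28 = 29/28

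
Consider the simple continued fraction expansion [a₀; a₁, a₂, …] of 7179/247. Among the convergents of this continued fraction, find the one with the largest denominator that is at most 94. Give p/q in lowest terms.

List convergents until the denominator exceeds the bound:
a_0 = 29: 29/1  (≤ bound)
a_1 = 15: 436/15  (≤ bound)
a_2 = 2: 901/31  (≤ bound)
a_3 = 3: 3139/108  (> 94, stop)

901/31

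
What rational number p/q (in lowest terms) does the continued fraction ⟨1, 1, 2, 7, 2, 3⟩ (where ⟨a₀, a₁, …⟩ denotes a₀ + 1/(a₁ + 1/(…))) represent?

Starting at the tail and folding back:
Start with 3.
2 + 1/(3/1) = 2 + 1/3 = 7/3
7 + 1/(7/3) = 7 + 3/7 = 52/7
2 + 1/(52/7) = 2 + 7/52 = 111/52
1 + 1/(111/52) = 1 + 52/111 = 163/111
1 + 1/(163/111) = 1 + 111/163 = 274/163

274/163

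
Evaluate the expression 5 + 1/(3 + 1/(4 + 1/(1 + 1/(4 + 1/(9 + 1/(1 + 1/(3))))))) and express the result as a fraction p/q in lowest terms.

Start with 3.
1 + 1/(3/1) = 1 + 1/3 = 4/3
9 + 1/(4/3) = 9 + 3/4 = 39/4
4 + 1/(39/4) = 4 + 4/39 = 160/39
1 + 1/(160/39) = 1 + 39/160 = 199/160
4 + 1/(199/160) = 4 + 160/199 = 956/199
3 + 1/(956/199) = 3 + 199/956 = 3067/956
5 + 1/(3067/956) = 5 + 956/3067 = 16291/3067

16291/3067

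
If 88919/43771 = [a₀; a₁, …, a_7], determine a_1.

Run the Euclidean algorithm, recording each quotient:
⌊88919/43771⌋ = 2, remainder 1377
⌊43771/1377⌋ = 31, remainder 1084

31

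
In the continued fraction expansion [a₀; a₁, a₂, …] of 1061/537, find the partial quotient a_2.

40

Repeatedly divide and take the remainder:
⌊1061/537⌋ = 1, remainder 524
⌊537/524⌋ = 1, remainder 13
⌊524/13⌋ = 40, remainder 4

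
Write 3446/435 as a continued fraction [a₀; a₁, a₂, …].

[7; 1, 11, 1, 3, 1, 6]

3446 ÷ 435 → quotient 7, remainder 401
435 ÷ 401 → quotient 1, remainder 34
401 ÷ 34 → quotient 11, remainder 27
34 ÷ 27 → quotient 1, remainder 7
27 ÷ 7 → quotient 3, remainder 6
7 ÷ 6 → quotient 1, remainder 1
6 ÷ 1 → quotient 6, remainder 0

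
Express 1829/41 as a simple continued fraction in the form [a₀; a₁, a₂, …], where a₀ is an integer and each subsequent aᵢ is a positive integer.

Run the Euclidean algorithm, recording each quotient:
1829 = 44·41 + 25, so a_0 = 44
41 = 1·25 + 16, so a_1 = 1
25 = 1·16 + 9, so a_2 = 1
16 = 1·9 + 7, so a_3 = 1
9 = 1·7 + 2, so a_4 = 1
7 = 3·2 + 1, so a_5 = 3
2 = 2·1 + 0, so a_6 = 2

[44; 1, 1, 1, 1, 3, 2]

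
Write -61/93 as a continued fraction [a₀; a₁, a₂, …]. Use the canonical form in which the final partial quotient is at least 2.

[-1; 2, 1, 9, 1, 2]

⌊-61/93⌋ = -1, remainder 32
⌊93/32⌋ = 2, remainder 29
⌊32/29⌋ = 1, remainder 3
⌊29/3⌋ = 9, remainder 2
⌊3/2⌋ = 1, remainder 1
⌊2/1⌋ = 2, remainder 0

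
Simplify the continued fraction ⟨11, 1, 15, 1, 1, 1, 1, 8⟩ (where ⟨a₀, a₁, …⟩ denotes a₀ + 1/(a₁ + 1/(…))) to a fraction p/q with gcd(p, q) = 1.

8525/714

a_0 = 11: 11/1
a_1 = 1: 12/1
a_2 = 15: 191/16
a_3 = 1: 203/17
a_4 = 1: 394/33
a_5 = 1: 597/50
a_6 = 1: 991/83
a_7 = 8: 8525/714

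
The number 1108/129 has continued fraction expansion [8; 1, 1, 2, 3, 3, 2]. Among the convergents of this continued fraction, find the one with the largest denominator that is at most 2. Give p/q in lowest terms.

a_0 = 8: 8/1  (≤ bound)
a_1 = 1: 9/1  (≤ bound)
a_2 = 1: 17/2  (≤ bound)
a_3 = 2: 43/5  (> 2, stop)

17/2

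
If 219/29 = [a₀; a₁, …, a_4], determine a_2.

1

⌊219/29⌋ = 7, remainder 16
⌊29/16⌋ = 1, remainder 13
⌊16/13⌋ = 1, remainder 3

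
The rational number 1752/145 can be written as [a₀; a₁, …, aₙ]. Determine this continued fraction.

1752 ÷ 145 → quotient 12, remainder 12
145 ÷ 12 → quotient 12, remainder 1
12 ÷ 1 → quotient 12, remainder 0

[12; 12, 12]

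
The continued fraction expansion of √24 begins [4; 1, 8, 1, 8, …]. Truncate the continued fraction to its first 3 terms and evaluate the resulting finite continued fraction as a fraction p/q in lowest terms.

44/9

Use the convergent recurrence hₖ = aₖ·hₖ₋₁ + hₖ₋₂ (and likewise for the denominators kₖ):
a_0 = 4: 4/1
a_1 = 1: 5/1
a_2 = 8: 44/9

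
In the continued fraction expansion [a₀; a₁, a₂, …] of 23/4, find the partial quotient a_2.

3

23 ÷ 4 → quotient 5, remainder 3
4 ÷ 3 → quotient 1, remainder 1
3 ÷ 1 → quotient 3, remainder 0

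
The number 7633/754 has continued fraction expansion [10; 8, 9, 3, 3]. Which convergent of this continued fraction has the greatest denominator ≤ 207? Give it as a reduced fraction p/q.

739/73

a_0 = 10: 10/1  (≤ bound)
a_1 = 8: 81/8  (≤ bound)
a_2 = 9: 739/73  (≤ bound)
a_3 = 3: 2298/227  (> 207, stop)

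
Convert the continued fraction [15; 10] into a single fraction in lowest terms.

Starting at the tail and folding back:
Start with 10.
15 + 1/(10/1) = 15 + 1/10 = 151/10

151/10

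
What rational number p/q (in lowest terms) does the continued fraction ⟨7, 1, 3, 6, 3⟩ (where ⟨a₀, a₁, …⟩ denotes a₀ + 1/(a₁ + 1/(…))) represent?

613/79

Start with 3.
6 + 1/(3/1) = 6 + 1/3 = 19/3
3 + 1/(19/3) = 3 + 3/19 = 60/19
1 + 1/(60/19) = 1 + 19/60 = 79/60
7 + 1/(79/60) = 7 + 60/79 = 613/79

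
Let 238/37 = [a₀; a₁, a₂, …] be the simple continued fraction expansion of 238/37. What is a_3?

Apply division with remainder until the remainder is 0:
238 ÷ 37 → quotient 6, remainder 16
37 ÷ 16 → quotient 2, remainder 5
16 ÷ 5 → quotient 3, remainder 1
5 ÷ 1 → quotient 5, remainder 0

5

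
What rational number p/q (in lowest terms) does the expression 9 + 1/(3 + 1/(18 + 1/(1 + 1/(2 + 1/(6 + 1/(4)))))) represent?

Start with 4.
6 + 1/(4/1) = 6 + 1/4 = 25/4
2 + 1/(25/4) = 2 + 4/25 = 54/25
1 + 1/(54/25) = 1 + 25/54 = 79/54
18 + 1/(79/54) = 18 + 54/79 = 1476/79
3 + 1/(1476/79) = 3 + 79/1476 = 4507/1476
9 + 1/(4507/1476) = 9 + 1476/4507 = 42039/4507

42039/4507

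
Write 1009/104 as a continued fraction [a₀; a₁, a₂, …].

Run the Euclidean algorithm, recording each quotient:
1009 ÷ 104 → quotient 9, remainder 73
104 ÷ 73 → quotient 1, remainder 31
73 ÷ 31 → quotient 2, remainder 11
31 ÷ 11 → quotient 2, remainder 9
11 ÷ 9 → quotient 1, remainder 2
9 ÷ 2 → quotient 4, remainder 1
2 ÷ 1 → quotient 2, remainder 0

[9; 1, 2, 2, 1, 4, 2]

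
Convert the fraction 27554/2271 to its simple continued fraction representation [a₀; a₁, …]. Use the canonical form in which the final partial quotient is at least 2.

[12; 7, 1, 1, 12, 12]

⌊27554/2271⌋ = 12, remainder 302
⌊2271/302⌋ = 7, remainder 157
⌊302/157⌋ = 1, remainder 145
⌊157/145⌋ = 1, remainder 12
⌊145/12⌋ = 12, remainder 1
⌊12/1⌋ = 12, remainder 0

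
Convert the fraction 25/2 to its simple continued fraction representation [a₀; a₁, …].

[12; 2]

Run the Euclidean algorithm, recording each quotient:
⌊25/2⌋ = 12, remainder 1
⌊2/1⌋ = 2, remainder 0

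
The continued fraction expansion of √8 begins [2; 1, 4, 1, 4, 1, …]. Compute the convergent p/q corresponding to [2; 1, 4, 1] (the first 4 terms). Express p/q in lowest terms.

a_0 = 2: 2/1
a_1 = 1: 3/1
a_2 = 4: 14/5
a_3 = 1: 17/6

17/6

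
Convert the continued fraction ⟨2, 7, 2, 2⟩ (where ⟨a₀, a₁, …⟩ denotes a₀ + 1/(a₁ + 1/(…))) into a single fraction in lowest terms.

a_0 = 2: 2/1
a_1 = 7: 15/7
a_2 = 2: 32/15
a_3 = 2: 79/37

79/37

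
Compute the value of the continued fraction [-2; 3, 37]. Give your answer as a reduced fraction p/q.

-187/112

Use the convergent recurrence hₖ = aₖ·hₖ₋₁ + hₖ₋₂ (and likewise for the denominators kₖ):
a_0 = -2: -2/1
a_1 = 3: -5/3
a_2 = 37: -187/112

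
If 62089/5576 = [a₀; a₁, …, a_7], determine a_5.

62089 = 11·5576 + 753, so a_0 = 11
5576 = 7·753 + 305, so a_1 = 7
753 = 2·305 + 143, so a_2 = 2
305 = 2·143 + 19, so a_3 = 2
143 = 7·19 + 10, so a_4 = 7
19 = 1·10 + 9, so a_5 = 1

1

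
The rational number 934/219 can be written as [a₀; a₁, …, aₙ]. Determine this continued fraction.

[4; 3, 1, 3, 2, 6]

Repeatedly divide and take the remainder:
⌊934/219⌋ = 4, remainder 58
⌊219/58⌋ = 3, remainder 45
⌊58/45⌋ = 1, remainder 13
⌊45/13⌋ = 3, remainder 6
⌊13/6⌋ = 2, remainder 1
⌊6/1⌋ = 6, remainder 0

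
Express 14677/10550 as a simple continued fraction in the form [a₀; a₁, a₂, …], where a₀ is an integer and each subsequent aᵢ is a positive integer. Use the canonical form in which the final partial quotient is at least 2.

14677 = 1·10550 + 4127, so a_0 = 1
10550 = 2·4127 + 2296, so a_1 = 2
4127 = 1·2296 + 1831, so a_2 = 1
2296 = 1·1831 + 465, so a_3 = 1
1831 = 3·465 + 436, so a_4 = 3
465 = 1·436 + 29, so a_5 = 1
436 = 15·29 + 1, so a_6 = 15
29 = 29·1 + 0, so a_7 = 29

[1; 2, 1, 1, 3, 1, 15, 29]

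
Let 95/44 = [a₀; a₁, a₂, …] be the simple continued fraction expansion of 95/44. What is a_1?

Repeatedly divide and take the remainder:
95 = 2·44 + 7, so a_0 = 2
44 = 6·7 + 2, so a_1 = 6

6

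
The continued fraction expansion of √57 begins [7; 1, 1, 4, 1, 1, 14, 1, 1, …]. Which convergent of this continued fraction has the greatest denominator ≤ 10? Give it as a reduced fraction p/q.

68/9

List convergents until the denominator exceeds the bound:
a_0 = 7: 7/1  (≤ bound)
a_1 = 1: 8/1  (≤ bound)
a_2 = 1: 15/2  (≤ bound)
a_3 = 4: 68/9  (≤ bound)
a_4 = 1: 83/11  (> 10, stop)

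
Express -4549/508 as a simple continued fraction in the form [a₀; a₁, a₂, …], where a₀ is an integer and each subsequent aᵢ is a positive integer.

-4549 = -9·508 + 23, so a_0 = -9
508 = 22·23 + 2, so a_1 = 22
23 = 11·2 + 1, so a_2 = 11
2 = 2·1 + 0, so a_3 = 2

[-9; 22, 11, 2]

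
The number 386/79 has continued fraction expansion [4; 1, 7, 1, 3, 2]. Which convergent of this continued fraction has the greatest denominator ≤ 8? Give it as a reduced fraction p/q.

39/8

a_0 = 4: 4/1  (≤ bound)
a_1 = 1: 5/1  (≤ bound)
a_2 = 7: 39/8  (≤ bound)
a_3 = 1: 44/9  (> 8, stop)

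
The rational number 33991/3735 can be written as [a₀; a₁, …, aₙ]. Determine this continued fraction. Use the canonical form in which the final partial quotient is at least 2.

33991 ÷ 3735 → quotient 9, remainder 376
3735 ÷ 376 → quotient 9, remainder 351
376 ÷ 351 → quotient 1, remainder 25
351 ÷ 25 → quotient 14, remainder 1
25 ÷ 1 → quotient 25, remainder 0

[9; 9, 1, 14, 25]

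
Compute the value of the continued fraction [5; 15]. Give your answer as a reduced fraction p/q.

Use the convergent recurrence hₖ = aₖ·hₖ₋₁ + hₖ₋₂ (and likewise for the denominators kₖ):
a_0 = 5: 5/1
a_1 = 15: 76/15

76/15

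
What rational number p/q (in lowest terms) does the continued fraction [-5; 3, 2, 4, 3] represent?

-471/100

Build up convergents one term at a time:
a_0 = -5: -5/1
a_1 = 3: -14/3
a_2 = 2: -33/7
a_3 = 4: -146/31
a_4 = 3: -471/100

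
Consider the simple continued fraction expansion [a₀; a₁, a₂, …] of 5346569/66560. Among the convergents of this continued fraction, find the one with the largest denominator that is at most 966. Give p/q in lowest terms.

List convergents until the denominator exceeds the bound:
a_0 = 80: 80/1  (≤ bound)
a_1 = 3: 241/3  (≤ bound)
a_2 = 17: 4177/52  (≤ bound)
a_3 = 2: 8595/107  (≤ bound)
a_4 = 1: 12772/159  (≤ bound)
a_5 = 2: 34139/425  (≤ bound)
a_6 = 10: 354162/4409  (> 966, stop)

34139/425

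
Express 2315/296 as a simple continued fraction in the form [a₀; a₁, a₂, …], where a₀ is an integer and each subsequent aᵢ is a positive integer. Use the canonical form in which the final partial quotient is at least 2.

⌊2315/296⌋ = 7, remainder 243
⌊296/243⌋ = 1, remainder 53
⌊243/53⌋ = 4, remainder 31
⌊53/31⌋ = 1, remainder 22
⌊31/22⌋ = 1, remainder 9
⌊22/9⌋ = 2, remainder 4
⌊9/4⌋ = 2, remainder 1
⌊4/1⌋ = 4, remainder 0

[7; 1, 4, 1, 1, 2, 2, 4]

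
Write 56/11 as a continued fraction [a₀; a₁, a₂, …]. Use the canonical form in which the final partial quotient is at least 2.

Apply division with remainder until the remainder is 0:
56 ÷ 11 → quotient 5, remainder 1
11 ÷ 1 → quotient 11, remainder 0

[5; 11]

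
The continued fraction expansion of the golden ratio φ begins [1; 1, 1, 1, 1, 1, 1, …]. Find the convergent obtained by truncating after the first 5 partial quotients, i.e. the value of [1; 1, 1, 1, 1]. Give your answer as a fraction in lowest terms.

8/5

Build up convergents one term at a time:
a_0 = 1: 1/1
a_1 = 1: 2/1
a_2 = 1: 3/2
a_3 = 1: 5/3
a_4 = 1: 8/5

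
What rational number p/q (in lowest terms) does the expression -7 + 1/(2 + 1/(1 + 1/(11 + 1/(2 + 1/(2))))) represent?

Collapse the nested fraction from the inside out:
Start with 2.
2 + 1/(2/1) = 2 + 1/2 = 5/2
11 + 1/(5/2) = 11 + 2/5 = 57/5
1 + 1/(57/5) = 1 + 5/57 = 62/57
2 + 1/(62/57) = 2 + 57/62 = 181/62
-7 + 1/(181/62) = -7 + 62/181 = -1205/181

-1205/181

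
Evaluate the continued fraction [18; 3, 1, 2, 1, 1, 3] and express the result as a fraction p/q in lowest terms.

1699/93

Compute successive convergents:
a_0 = 18: 18/1
a_1 = 3: 55/3
a_2 = 1: 73/4
a_3 = 2: 201/11
a_4 = 1: 274/15
a_5 = 1: 475/26
a_6 = 3: 1699/93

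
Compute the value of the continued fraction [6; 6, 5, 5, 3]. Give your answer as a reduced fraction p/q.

Collapse the nested fraction from the inside out:
Start with 3.
5 + 1/(3/1) = 5 + 1/3 = 16/3
5 + 1/(16/3) = 5 + 3/16 = 83/16
6 + 1/(83/16) = 6 + 16/83 = 514/83
6 + 1/(514/83) = 6 + 83/514 = 3167/514

3167/514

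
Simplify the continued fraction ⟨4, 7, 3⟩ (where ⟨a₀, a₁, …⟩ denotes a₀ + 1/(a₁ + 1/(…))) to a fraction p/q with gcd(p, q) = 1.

91/22

a_0 = 4: 4/1
a_1 = 7: 29/7
a_2 = 3: 91/22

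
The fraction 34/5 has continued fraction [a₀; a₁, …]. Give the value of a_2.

Apply division with remainder until the remainder is 0:
34 = 6·5 + 4, so a_0 = 6
5 = 1·4 + 1, so a_1 = 1
4 = 4·1 + 0, so a_2 = 4

4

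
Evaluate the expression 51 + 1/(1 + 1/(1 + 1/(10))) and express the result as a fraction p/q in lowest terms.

1082/21

Compute successive convergents:
a_0 = 51: 51/1
a_1 = 1: 52/1
a_2 = 1: 103/2
a_3 = 10: 1082/21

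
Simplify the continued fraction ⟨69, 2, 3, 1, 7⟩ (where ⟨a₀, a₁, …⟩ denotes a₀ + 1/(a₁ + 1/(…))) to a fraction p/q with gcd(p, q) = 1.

Start with 7.
1 + 1/(7/1) = 1 + 1/7 = 8/7
3 + 1/(8/7) = 3 + 7/8 = 31/8
2 + 1/(31/8) = 2 + 8/31 = 70/31
69 + 1/(70/31) = 69 + 31/70 = 4861/70

4861/70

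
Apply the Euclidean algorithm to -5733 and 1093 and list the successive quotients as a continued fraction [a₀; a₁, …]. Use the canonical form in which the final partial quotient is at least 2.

Run the Euclidean algorithm, recording each quotient:
-5733 = -6·1093 + 825, so a_0 = -6
1093 = 1·825 + 268, so a_1 = 1
825 = 3·268 + 21, so a_2 = 3
268 = 12·21 + 16, so a_3 = 12
21 = 1·16 + 5, so a_4 = 1
16 = 3·5 + 1, so a_5 = 3
5 = 5·1 + 0, so a_6 = 5

[-6; 1, 3, 12, 1, 3, 5]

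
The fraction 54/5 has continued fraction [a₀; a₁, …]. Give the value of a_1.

54 = 10·5 + 4, so a_0 = 10
5 = 1·4 + 1, so a_1 = 1

1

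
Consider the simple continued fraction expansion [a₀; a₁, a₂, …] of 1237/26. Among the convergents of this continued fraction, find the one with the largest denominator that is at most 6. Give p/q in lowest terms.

238/5

List convergents until the denominator exceeds the bound:
a_0 = 47: 47/1  (≤ bound)
a_1 = 1: 48/1  (≤ bound)
a_2 = 1: 95/2  (≤ bound)
a_3 = 2: 238/5  (≤ bound)
a_4 = 1: 333/7  (> 6, stop)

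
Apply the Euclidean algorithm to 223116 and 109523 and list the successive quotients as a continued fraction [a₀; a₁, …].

[2; 26, 1, 10, 11, 8, 4]

⌊223116/109523⌋ = 2, remainder 4070
⌊109523/4070⌋ = 26, remainder 3703
⌊4070/3703⌋ = 1, remainder 367
⌊3703/367⌋ = 10, remainder 33
⌊367/33⌋ = 11, remainder 4
⌊33/4⌋ = 8, remainder 1
⌊4/1⌋ = 4, remainder 0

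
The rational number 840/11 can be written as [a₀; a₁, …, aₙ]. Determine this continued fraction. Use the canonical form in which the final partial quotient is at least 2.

[76; 2, 1, 3]

840 = 76·11 + 4, so a_0 = 76
11 = 2·4 + 3, so a_1 = 2
4 = 1·3 + 1, so a_2 = 1
3 = 3·1 + 0, so a_3 = 3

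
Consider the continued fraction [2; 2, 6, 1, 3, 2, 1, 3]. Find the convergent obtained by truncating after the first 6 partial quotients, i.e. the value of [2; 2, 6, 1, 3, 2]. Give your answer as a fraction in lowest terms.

323/131

a_0 = 2: 2/1
a_1 = 2: 5/2
a_2 = 6: 32/13
a_3 = 1: 37/15
a_4 = 3: 143/58
a_5 = 2: 323/131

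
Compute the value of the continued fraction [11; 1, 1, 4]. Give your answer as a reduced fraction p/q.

104/9

Compute successive convergents:
a_0 = 11: 11/1
a_1 = 1: 12/1
a_2 = 1: 23/2
a_3 = 4: 104/9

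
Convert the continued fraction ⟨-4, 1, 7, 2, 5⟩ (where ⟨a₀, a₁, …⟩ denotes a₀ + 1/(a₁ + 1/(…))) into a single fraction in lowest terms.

-290/93

Start with 5.
2 + 1/(5/1) = 2 + 1/5 = 11/5
7 + 1/(11/5) = 7 + 5/11 = 82/11
1 + 1/(82/11) = 1 + 11/82 = 93/82
-4 + 1/(93/82) = -4 + 82/93 = -290/93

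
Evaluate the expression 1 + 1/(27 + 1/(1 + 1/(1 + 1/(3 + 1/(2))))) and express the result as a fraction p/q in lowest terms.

457/441

a_0 = 1: 1/1
a_1 = 27: 28/27
a_2 = 1: 29/28
a_3 = 1: 57/55
a_4 = 3: 200/193
a_5 = 2: 457/441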